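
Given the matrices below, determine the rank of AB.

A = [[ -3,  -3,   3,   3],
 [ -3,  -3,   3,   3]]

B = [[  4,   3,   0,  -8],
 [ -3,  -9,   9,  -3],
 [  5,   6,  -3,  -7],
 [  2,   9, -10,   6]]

First compute AB:
[[ 18,  63, -66,  30],
 [ 18,  63, -66,  30]]
Now row reduce the product.
R2 ← R2 − R1: [0, 0, 0, 0]
1 nonzero row, so rank(AB) = 1.

1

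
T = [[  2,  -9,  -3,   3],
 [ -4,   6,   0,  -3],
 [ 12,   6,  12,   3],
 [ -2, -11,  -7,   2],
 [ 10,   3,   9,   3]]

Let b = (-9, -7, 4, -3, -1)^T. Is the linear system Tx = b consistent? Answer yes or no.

no

Row reduce the augmented matrix [T | b].
R2 ← R2 + (2)·R1: [0, -12, -6, 3, -25]
R3 ← R3 − (6)·R1: [0, 60, 30, -15, 58]
R4 ← R4 + R1: [0, -20, -10, 5, -12]
R5 ← R5 − (5)·R1: [0, 48, 24, -12, 44]
R3 ← R3 + (5)·R2: [0, 0, 0, 0, -67]
R4 ← R4 − (5/3)·R2: [0, 0, 0, 0, 89/3]
R5 ← R5 + (4)·R2: [0, 0, 0, 0, -56]
R4 ← R4 + (89/201)·R3: [0, 0, 0, 0, 0]
R5 ← R5 − (56/67)·R3: [0, 0, 0, 0, 0]
The echelon form has 3 nonzero rows; the last pivot sits in the augmented column, so rank(T) = 2 but rank([T|b]) = 3.
Since the ranks differ, the system is inconsistent.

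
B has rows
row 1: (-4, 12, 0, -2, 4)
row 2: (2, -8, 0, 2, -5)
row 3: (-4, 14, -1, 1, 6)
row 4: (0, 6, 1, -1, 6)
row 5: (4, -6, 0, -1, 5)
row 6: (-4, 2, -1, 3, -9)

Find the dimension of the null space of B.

Row reduce to echelon form.
R2 ← R2 + (1/2)·R1: [0, -2, 0, 1, -3]
R3 ← R3 − R1: [0, 2, -1, 3, 2]
R5 ← R5 + R1: [0, 6, 0, -3, 9]
R6 ← R6 − R1: [0, -10, -1, 5, -13]
R3 ← R3 + R2: [0, 0, -1, 4, -1]
R4 ← R4 + (3)·R2: [0, 0, 1, 2, -3]
R5 ← R5 + (3)·R2: [0, 0, 0, 0, 0]
R6 ← R6 − (5)·R2: [0, 0, -1, 0, 2]
R4 ← R4 + R3: [0, 0, 0, 6, -4]
R6 ← R6 − R3: [0, 0, 0, -4, 3]
R6 ← R6 + (2/3)·R4: [0, 0, 0, 0, 1/3]
Swap R5 ↔ R6
5 nonzero rows, so rank(B) = 5.
B has 5 columns; by rank–nullity, nullity = 5 − 5 = 0.

0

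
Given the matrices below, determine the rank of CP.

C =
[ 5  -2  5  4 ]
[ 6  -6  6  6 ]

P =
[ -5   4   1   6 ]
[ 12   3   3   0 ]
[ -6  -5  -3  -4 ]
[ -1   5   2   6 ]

First compute CP:
[[-83,   9,  -8,  34],
 [-144,   6, -18,  48]]
Now row reduce the product.
R2 ← R2 − (144/83)·R1: [0, -798/83, -342/83, -912/83]
2 nonzero rows, so rank(CP) = 2.

2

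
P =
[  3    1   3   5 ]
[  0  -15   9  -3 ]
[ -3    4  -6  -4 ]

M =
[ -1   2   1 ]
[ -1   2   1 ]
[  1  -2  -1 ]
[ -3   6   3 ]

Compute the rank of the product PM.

1

First compute PM:
[[-16,  32,  16],
 [ 33, -66, -33],
 [  5, -10,  -5]]
Now row reduce the product.
R2 ← R2 + (33/16)·R1: [0, 0, 0]
R3 ← R3 + (5/16)·R1: [0, 0, 0]
1 nonzero row, so rank(PM) = 1.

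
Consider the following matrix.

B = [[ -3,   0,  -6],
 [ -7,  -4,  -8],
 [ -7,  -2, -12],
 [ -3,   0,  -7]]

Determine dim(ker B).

0

Row reduce to echelon form.
R2 ← R2 − (7/3)·R1: [0, -4, 6]
R3 ← R3 − (7/3)·R1: [0, -2, 2]
R4 ← R4 − R1: [0, 0, -1]
R3 ← R3 − (1/2)·R2: [0, 0, -1]
R4 ← R4 − R3: [0, 0, 0]
3 nonzero rows, so rank(B) = 3.
B has 3 columns; by rank–nullity, nullity = 3 − 3 = 0.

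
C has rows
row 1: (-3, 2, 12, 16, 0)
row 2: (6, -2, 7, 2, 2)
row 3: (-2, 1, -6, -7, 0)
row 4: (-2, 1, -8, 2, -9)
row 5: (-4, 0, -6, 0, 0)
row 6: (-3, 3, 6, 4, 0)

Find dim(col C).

5

Row reduce to echelon form.
R2 ← R2 + (2)·R1: [0, 2, 31, 34, 2]
R3 ← R3 − (2/3)·R1: [0, -1/3, -14, -53/3, 0]
R4 ← R4 − (2/3)·R1: [0, -1/3, -16, -26/3, -9]
R5 ← R5 − (4/3)·R1: [0, -8/3, -22, -64/3, 0]
R6 ← R6 − R1: [0, 1, -6, -12, 0]
R3 ← R3 + (1/6)·R2: [0, 0, -53/6, -12, 1/3]
R4 ← R4 + (1/6)·R2: [0, 0, -65/6, -3, -26/3]
R5 ← R5 + (4/3)·R2: [0, 0, 58/3, 24, 8/3]
R6 ← R6 − (1/2)·R2: [0, 0, -43/2, -29, -1]
R4 ← R4 − (65/53)·R3: [0, 0, 0, 621/53, -481/53]
R5 ← R5 + (116/53)·R3: [0, 0, 0, -120/53, 180/53]
R6 ← R6 − (129/53)·R3: [0, 0, 0, 11/53, -96/53]
R5 ← R5 + (40/207)·R4: [0, 0, 0, 0, 340/207]
R6 ← R6 − (11/621)·R4: [0, 0, 0, 0, -1025/621]
R6 ← R6 + (205/204)·R5: [0, 0, 0, 0, 0]
Echelon form has 5 nonzero rows, so rank(C) = 5.
The column space has dimension equal to the rank: 5.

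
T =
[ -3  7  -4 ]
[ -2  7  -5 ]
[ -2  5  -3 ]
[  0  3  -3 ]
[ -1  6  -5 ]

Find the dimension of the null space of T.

Row reduce to echelon form.
R2 ← R2 − (2/3)·R1: [0, 7/3, -7/3]
R3 ← R3 − (2/3)·R1: [0, 1/3, -1/3]
R5 ← R5 − (1/3)·R1: [0, 11/3, -11/3]
R3 ← R3 − (1/7)·R2: [0, 0, 0]
R4 ← R4 − (9/7)·R2: [0, 0, 0]
R5 ← R5 − (11/7)·R2: [0, 0, 0]
2 nonzero rows, so rank(T) = 2.
T has 3 columns; by rank–nullity, nullity = 3 − 2 = 1.

1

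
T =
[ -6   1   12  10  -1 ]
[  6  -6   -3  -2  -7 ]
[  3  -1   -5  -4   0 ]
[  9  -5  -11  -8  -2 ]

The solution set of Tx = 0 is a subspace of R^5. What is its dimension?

Row reduce to echelon form.
R2 ← R2 + R1: [0, -5, 9, 8, -8]
R3 ← R3 + (1/2)·R1: [0, -1/2, 1, 1, -1/2]
R4 ← R4 + (3/2)·R1: [0, -7/2, 7, 7, -7/2]
R3 ← R3 − (1/10)·R2: [0, 0, 1/10, 1/5, 3/10]
R4 ← R4 − (7/10)·R2: [0, 0, 7/10, 7/5, 21/10]
R4 ← R4 − (7)·R3: [0, 0, 0, 0, 0]
3 nonzero rows, so rank(T) = 3.
T has 5 columns; by rank–nullity, nullity = 5 − 3 = 2.

2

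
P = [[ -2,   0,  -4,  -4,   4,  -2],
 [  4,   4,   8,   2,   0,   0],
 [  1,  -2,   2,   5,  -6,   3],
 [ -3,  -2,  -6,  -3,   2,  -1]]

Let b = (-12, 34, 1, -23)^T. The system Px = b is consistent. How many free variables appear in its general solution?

4

Row reduce the augmented matrix [P | b].
R2 ← R2 + (2)·R1: [0, 4, 0, -6, 8, -4, 10]
R3 ← R3 + (1/2)·R1: [0, -2, 0, 3, -4, 2, -5]
R4 ← R4 − (3/2)·R1: [0, -2, 0, 3, -4, 2, -5]
R3 ← R3 + (1/2)·R2: [0, 0, 0, 0, 0, 0, 0]
R4 ← R4 + (1/2)·R2: [0, 0, 0, 0, 0, 0, 0]
The echelon form has 2 nonzero rows, and every pivot lies in the first 6 columns, so rank(P) = rank([P|b]) = 2.
The system is consistent.
Free variables = (unknowns) − (rank) = 6 − 2 = 4.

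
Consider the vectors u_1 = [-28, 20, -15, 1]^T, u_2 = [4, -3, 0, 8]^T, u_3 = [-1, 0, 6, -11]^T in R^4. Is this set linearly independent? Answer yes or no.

Form the matrix with these vectors as rows and row reduce.
R2 ← R2 + (1/7)·R1: [0, -1/7, -15/7, 57/7]
R3 ← R3 − (1/28)·R1: [0, -5/7, 183/28, -309/28]
R3 ← R3 − (5)·R2: [0, 0, 69/4, -207/4]
3 nonzero rows, so the 3 vectors span a space of dimension 3.
Since 3 = 3, the vectors are linearly independent.

yes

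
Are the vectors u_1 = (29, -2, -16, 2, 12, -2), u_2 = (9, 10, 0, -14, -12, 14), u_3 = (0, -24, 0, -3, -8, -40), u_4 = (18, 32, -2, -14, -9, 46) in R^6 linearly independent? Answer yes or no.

yes

Form the matrix with these vectors as rows and row reduce.
R2 ← R2 − (9/29)·R1: [0, 308/29, 144/29, -424/29, -456/29, 424/29]
R4 ← R4 − (18/29)·R1: [0, 964/29, 230/29, -442/29, -477/29, 1370/29]
R3 ← R3 + (174/77)·R2: [0, 0, 864/77, -2775/77, -3352/77, -536/77]
R4 ← R4 − (241/77)·R2: [0, 0, -586/77, 2350/77, 2523/77, 114/77]
R4 ← R4 + (293/432)·R3: [0, 0, 0, 875/144, 175/54, -175/54]
4 nonzero rows, so the 4 vectors span a space of dimension 4.
Since 4 = 4, the vectors are linearly independent.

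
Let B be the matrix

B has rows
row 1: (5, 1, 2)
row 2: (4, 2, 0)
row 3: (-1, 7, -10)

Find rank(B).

Row reduce to echelon form.
R2 ← R2 − (4/5)·R1: [0, 6/5, -8/5]
R3 ← R3 + (1/5)·R1: [0, 36/5, -48/5]
R3 ← R3 − (6)·R2: [0, 0, 0]
Echelon form has 2 nonzero rows, so rank(B) = 2.

2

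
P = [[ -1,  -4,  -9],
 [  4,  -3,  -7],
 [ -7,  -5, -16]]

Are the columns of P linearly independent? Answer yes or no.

yes

Row reduce P to echelon form.
R2 ← R2 + (4)·R1: [0, -19, -43]
R3 ← R3 − (7)·R1: [0, 23, 47]
R3 ← R3 + (23/19)·R2: [0, 0, -96/19]
3 pivots among 3 columns.
Every column is a pivot column, so the columns are linearly independent.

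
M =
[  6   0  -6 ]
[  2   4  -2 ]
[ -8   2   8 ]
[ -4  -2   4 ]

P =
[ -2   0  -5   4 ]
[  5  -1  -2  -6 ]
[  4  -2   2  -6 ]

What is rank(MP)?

2

First compute MP:
[[-36,  12, -42,  60],
 [  8,   0, -22,  -4],
 [ 58, -18,  52, -92],
 [ 14,  -6,  32, -28]]
Now row reduce the product.
R2 ← R2 + (2/9)·R1: [0, 8/3, -94/3, 28/3]
R3 ← R3 + (29/18)·R1: [0, 4/3, -47/3, 14/3]
R4 ← R4 + (7/18)·R1: [0, -4/3, 47/3, -14/3]
R3 ← R3 − (1/2)·R2: [0, 0, 0, 0]
R4 ← R4 + (1/2)·R2: [0, 0, 0, 0]
2 nonzero rows, so rank(MP) = 2.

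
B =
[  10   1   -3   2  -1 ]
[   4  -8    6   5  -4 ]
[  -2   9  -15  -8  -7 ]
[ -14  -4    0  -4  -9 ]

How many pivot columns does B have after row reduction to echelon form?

Row reduce to echelon form.
R2 ← R2 − (2/5)·R1: [0, -42/5, 36/5, 21/5, -18/5]
R3 ← R3 + (1/5)·R1: [0, 46/5, -78/5, -38/5, -36/5]
R4 ← R4 + (7/5)·R1: [0, -13/5, -21/5, -6/5, -52/5]
R3 ← R3 + (23/21)·R2: [0, 0, -54/7, -3, -78/7]
R4 ← R4 − (13/42)·R2: [0, 0, -45/7, -5/2, -65/7]
R4 ← R4 − (5/6)·R3: [0, 0, 0, 0, 0]
Echelon form has 3 nonzero rows, so rank(B) = 3.
Each nonzero row contributes one pivot column: 3 pivot columns.

3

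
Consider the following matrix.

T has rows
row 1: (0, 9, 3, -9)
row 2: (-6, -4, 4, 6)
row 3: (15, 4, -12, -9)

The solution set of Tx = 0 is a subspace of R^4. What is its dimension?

Row reduce to echelon form.
Swap R1 ↔ R2
R3 ← R3 + (5/2)·R1: [0, -6, -2, 6]
R3 ← R3 + (2/3)·R2: [0, 0, 0, 0]
2 nonzero rows, so rank(T) = 2.
T has 4 columns; by rank–nullity, nullity = 4 − 2 = 2.

2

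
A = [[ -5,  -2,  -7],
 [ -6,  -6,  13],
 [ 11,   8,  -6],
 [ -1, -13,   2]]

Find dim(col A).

3

Row reduce to echelon form.
R2 ← R2 − (6/5)·R1: [0, -18/5, 107/5]
R3 ← R3 + (11/5)·R1: [0, 18/5, -107/5]
R4 ← R4 − (1/5)·R1: [0, -63/5, 17/5]
R3 ← R3 + R2: [0, 0, 0]
R4 ← R4 − (7/2)·R2: [0, 0, -143/2]
Swap R3 ↔ R4
Echelon form has 3 nonzero rows, so rank(A) = 3.
The column space has dimension equal to the rank: 3.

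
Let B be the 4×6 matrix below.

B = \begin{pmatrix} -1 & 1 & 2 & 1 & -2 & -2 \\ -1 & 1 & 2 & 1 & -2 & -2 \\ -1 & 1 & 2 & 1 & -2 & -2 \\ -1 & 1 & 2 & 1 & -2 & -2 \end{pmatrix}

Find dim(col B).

Row reduce to echelon form.
R2 ← R2 − R1: [0, 0, 0, 0, 0, 0]
R3 ← R3 − R1: [0, 0, 0, 0, 0, 0]
R4 ← R4 − R1: [0, 0, 0, 0, 0, 0]
Echelon form has 1 nonzero row, so rank(B) = 1.
The column space has dimension equal to the rank: 1.

1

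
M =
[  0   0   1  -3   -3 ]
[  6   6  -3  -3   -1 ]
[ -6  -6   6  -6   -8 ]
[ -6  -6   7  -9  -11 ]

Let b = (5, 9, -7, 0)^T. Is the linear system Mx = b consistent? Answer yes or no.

no

Row reduce the augmented matrix [M | b].
Swap R1 ↔ R2
R3 ← R3 + R1: [0, 0, 3, -9, -9, 2]
R4 ← R4 + R1: [0, 0, 4, -12, -12, 9]
R3 ← R3 − (3)·R2: [0, 0, 0, 0, 0, -13]
R4 ← R4 − (4)·R2: [0, 0, 0, 0, 0, -11]
R4 ← R4 − (11/13)·R3: [0, 0, 0, 0, 0, 0]
The echelon form has 3 nonzero rows; the last pivot sits in the augmented column, so rank(M) = 2 but rank([M|b]) = 3.
Since the ranks differ, the system is inconsistent.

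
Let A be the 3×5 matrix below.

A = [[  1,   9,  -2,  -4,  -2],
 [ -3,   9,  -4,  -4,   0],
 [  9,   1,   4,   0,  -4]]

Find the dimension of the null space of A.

2

Row reduce to echelon form.
R2 ← R2 + (3)·R1: [0, 36, -10, -16, -6]
R3 ← R3 − (9)·R1: [0, -80, 22, 36, 14]
R3 ← R3 + (20/9)·R2: [0, 0, -2/9, 4/9, 2/3]
3 nonzero rows, so rank(A) = 3.
A has 5 columns; by rank–nullity, nullity = 5 − 3 = 2.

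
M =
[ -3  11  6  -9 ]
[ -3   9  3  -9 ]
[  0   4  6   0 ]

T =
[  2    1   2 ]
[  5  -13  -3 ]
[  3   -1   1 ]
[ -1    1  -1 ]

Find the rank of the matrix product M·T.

2

First compute MT:
[[ 76, -161, -24],
 [ 57, -132, -21],
 [ 38, -58,  -6]]
Now row reduce the product.
R2 ← R2 − (3/4)·R1: [0, -45/4, -3]
R3 ← R3 − (1/2)·R1: [0, 45/2, 6]
R3 ← R3 + (2)·R2: [0, 0, 0]
2 nonzero rows, so rank(MT) = 2.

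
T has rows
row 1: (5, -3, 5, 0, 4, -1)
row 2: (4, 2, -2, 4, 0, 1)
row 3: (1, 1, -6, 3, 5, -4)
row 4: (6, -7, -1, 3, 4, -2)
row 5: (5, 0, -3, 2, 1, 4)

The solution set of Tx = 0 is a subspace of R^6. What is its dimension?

Row reduce to echelon form.
R2 ← R2 − (4/5)·R1: [0, 22/5, -6, 4, -16/5, 9/5]
R3 ← R3 − (1/5)·R1: [0, 8/5, -7, 3, 21/5, -19/5]
R4 ← R4 − (6/5)·R1: [0, -17/5, -7, 3, -4/5, -4/5]
R5 ← R5 − R1: [0, 3, -8, 2, -3, 5]
R3 ← R3 − (4/11)·R2: [0, 0, -53/11, 17/11, 59/11, -49/11]
R4 ← R4 + (17/22)·R2: [0, 0, -128/11, 67/11, -36/11, 13/22]
R5 ← R5 − (15/22)·R2: [0, 0, -43/11, -8/11, -9/11, 83/22]
R4 ← R4 − (128/53)·R3: [0, 0, 0, 125/53, -860/53, 1203/106]
R5 ← R5 − (43/53)·R3: [0, 0, 0, -105/53, -274/53, 783/106]
R5 ← R5 + (21/25)·R4: [0, 0, 0, 0, -94/5, 423/25]
5 nonzero rows, so rank(T) = 5.
T has 6 columns; by rank–nullity, nullity = 6 − 5 = 1.

1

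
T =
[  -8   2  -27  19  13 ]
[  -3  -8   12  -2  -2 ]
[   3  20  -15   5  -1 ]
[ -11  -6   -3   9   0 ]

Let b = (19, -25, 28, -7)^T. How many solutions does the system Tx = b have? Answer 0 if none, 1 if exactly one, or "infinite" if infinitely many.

Row reduce the augmented matrix [T | b].
R2 ← R2 − (3/8)·R1: [0, -35/4, 177/8, -73/8, -55/8, -257/8]
R3 ← R3 + (3/8)·R1: [0, 83/4, -201/8, 97/8, 31/8, 281/8]
R4 ← R4 − (11/8)·R1: [0, -35/4, 273/8, -137/8, -143/8, -265/8]
R3 ← R3 + (83/35)·R2: [0, 0, 957/35, -333/35, -87/7, -1437/35]
R4 ← R4 − R2: [0, 0, 12, -8, -11, -1]
R4 ← R4 − (140/319)·R3: [0, 0, 0, -1220/319, -61/11, 5429/319]
The echelon form has 4 nonzero rows, and every pivot lies in the first 5 columns, so rank(T) = rank([T|b]) = 4.
The system is consistent.
rank = 4 < 5 unknowns, so there are infinitely many solutions.

infinite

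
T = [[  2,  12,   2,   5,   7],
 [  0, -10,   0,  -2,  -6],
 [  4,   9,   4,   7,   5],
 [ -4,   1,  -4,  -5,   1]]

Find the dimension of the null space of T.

3

Row reduce to echelon form.
R3 ← R3 − (2)·R1: [0, -15, 0, -3, -9]
R4 ← R4 + (2)·R1: [0, 25, 0, 5, 15]
R3 ← R3 − (3/2)·R2: [0, 0, 0, 0, 0]
R4 ← R4 + (5/2)·R2: [0, 0, 0, 0, 0]
2 nonzero rows, so rank(T) = 2.
T has 5 columns; by rank–nullity, nullity = 5 − 2 = 3.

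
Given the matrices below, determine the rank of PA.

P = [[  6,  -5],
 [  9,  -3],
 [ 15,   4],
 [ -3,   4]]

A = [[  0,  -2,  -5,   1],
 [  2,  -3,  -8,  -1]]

First compute PA:
[[-10,   3,  10,  11],
 [ -6,  -9, -21,  12],
 [  8, -42, -107,  11],
 [  8,  -6, -17,  -7]]
Now row reduce the product.
R2 ← R2 − (3/5)·R1: [0, -54/5, -27, 27/5]
R3 ← R3 + (4/5)·R1: [0, -198/5, -99, 99/5]
R4 ← R4 + (4/5)·R1: [0, -18/5, -9, 9/5]
R3 ← R3 − (11/3)·R2: [0, 0, 0, 0]
R4 ← R4 − (1/3)·R2: [0, 0, 0, 0]
2 nonzero rows, so rank(PA) = 2.

2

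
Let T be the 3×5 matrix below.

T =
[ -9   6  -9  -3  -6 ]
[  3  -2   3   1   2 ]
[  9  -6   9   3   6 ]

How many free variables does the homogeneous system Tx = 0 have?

4

Row reduce to echelon form.
R2 ← R2 + (1/3)·R1: [0, 0, 0, 0, 0]
R3 ← R3 + R1: [0, 0, 0, 0, 0]
1 nonzero row, so rank(T) = 1.
T has 5 columns; by rank–nullity, nullity = 5 − 1 = 4.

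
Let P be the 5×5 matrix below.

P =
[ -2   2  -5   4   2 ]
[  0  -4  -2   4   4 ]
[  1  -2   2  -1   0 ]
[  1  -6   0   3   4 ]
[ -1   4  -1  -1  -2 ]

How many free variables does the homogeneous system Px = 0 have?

Row reduce to echelon form.
R3 ← R3 + (1/2)·R1: [0, -1, -1/2, 1, 1]
R4 ← R4 + (1/2)·R1: [0, -5, -5/2, 5, 5]
R5 ← R5 − (1/2)·R1: [0, 3, 3/2, -3, -3]
R3 ← R3 − (1/4)·R2: [0, 0, 0, 0, 0]
R4 ← R4 − (5/4)·R2: [0, 0, 0, 0, 0]
R5 ← R5 + (3/4)·R2: [0, 0, 0, 0, 0]
2 nonzero rows, so rank(P) = 2.
P has 5 columns; by rank–nullity, nullity = 5 − 2 = 3.

3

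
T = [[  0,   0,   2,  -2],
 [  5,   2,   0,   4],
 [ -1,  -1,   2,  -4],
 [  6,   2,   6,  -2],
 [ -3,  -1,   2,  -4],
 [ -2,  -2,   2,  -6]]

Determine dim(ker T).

Row reduce to echelon form.
Swap R1 ↔ R2
R3 ← R3 + (1/5)·R1: [0, -3/5, 2, -16/5]
R4 ← R4 − (6/5)·R1: [0, -2/5, 6, -34/5]
R5 ← R5 + (3/5)·R1: [0, 1/5, 2, -8/5]
R6 ← R6 + (2/5)·R1: [0, -6/5, 2, -22/5]
Swap R2 ↔ R3
R4 ← R4 − (2/3)·R2: [0, 0, 14/3, -14/3]
R5 ← R5 + (1/3)·R2: [0, 0, 8/3, -8/3]
R6 ← R6 − (2)·R2: [0, 0, -2, 2]
R4 ← R4 − (7/3)·R3: [0, 0, 0, 0]
R5 ← R5 − (4/3)·R3: [0, 0, 0, 0]
R6 ← R6 + R3: [0, 0, 0, 0]
3 nonzero rows, so rank(T) = 3.
T has 4 columns; by rank–nullity, nullity = 4 − 3 = 1.

1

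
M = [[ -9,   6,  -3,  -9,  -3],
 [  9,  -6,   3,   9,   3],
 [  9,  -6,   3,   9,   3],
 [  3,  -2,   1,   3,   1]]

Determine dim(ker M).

4

Row reduce to echelon form.
R2 ← R2 + R1: [0, 0, 0, 0, 0]
R3 ← R3 + R1: [0, 0, 0, 0, 0]
R4 ← R4 + (1/3)·R1: [0, 0, 0, 0, 0]
1 nonzero row, so rank(M) = 1.
M has 5 columns; by rank–nullity, nullity = 5 − 1 = 4.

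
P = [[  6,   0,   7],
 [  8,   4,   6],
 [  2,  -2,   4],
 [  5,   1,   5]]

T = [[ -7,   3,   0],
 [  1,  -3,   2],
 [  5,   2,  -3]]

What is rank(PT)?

2

First compute PT:
[[ -7,  32, -21],
 [-22,  24, -10],
 [  4,  20, -16],
 [ -9,  22, -13]]
Now row reduce the product.
R2 ← R2 − (22/7)·R1: [0, -536/7, 56]
R3 ← R3 + (4/7)·R1: [0, 268/7, -28]
R4 ← R4 − (9/7)·R1: [0, -134/7, 14]
R3 ← R3 + (1/2)·R2: [0, 0, 0]
R4 ← R4 − (1/4)·R2: [0, 0, 0]
2 nonzero rows, so rank(PT) = 2.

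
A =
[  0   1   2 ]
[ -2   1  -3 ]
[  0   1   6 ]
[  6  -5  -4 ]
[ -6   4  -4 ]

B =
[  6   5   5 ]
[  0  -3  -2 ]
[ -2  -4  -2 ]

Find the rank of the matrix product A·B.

First compute AB:
[[ -4, -11,  -6],
 [ -6,  -1,  -6],
 [-12, -27, -14],
 [ 44,  61,  48],
 [-28, -26, -30]]
Now row reduce the product.
R2 ← R2 − (3/2)·R1: [0, 31/2, 3]
R3 ← R3 − (3)·R1: [0, 6, 4]
R4 ← R4 + (11)·R1: [0, -60, -18]
R5 ← R5 − (7)·R1: [0, 51, 12]
R3 ← R3 − (12/31)·R2: [0, 0, 88/31]
R4 ← R4 + (120/31)·R2: [0, 0, -198/31]
R5 ← R5 − (102/31)·R2: [0, 0, 66/31]
R4 ← R4 + (9/4)·R3: [0, 0, 0]
R5 ← R5 − (3/4)·R3: [0, 0, 0]
3 nonzero rows, so rank(AB) = 3.

3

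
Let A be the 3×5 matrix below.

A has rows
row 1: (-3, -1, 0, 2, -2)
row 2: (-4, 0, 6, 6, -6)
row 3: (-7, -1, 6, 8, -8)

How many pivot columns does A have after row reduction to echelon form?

2

Row reduce to echelon form.
R2 ← R2 − (4/3)·R1: [0, 4/3, 6, 10/3, -10/3]
R3 ← R3 − (7/3)·R1: [0, 4/3, 6, 10/3, -10/3]
R3 ← R3 − R2: [0, 0, 0, 0, 0]
Echelon form has 2 nonzero rows, so rank(A) = 2.
Each nonzero row contributes one pivot column: 2 pivot columns.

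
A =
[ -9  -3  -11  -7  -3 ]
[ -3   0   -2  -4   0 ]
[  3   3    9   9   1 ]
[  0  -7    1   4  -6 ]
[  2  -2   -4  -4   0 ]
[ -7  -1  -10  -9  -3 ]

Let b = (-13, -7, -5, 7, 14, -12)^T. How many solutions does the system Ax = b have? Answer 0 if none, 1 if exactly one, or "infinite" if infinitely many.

1

Row reduce the augmented matrix [A | b].
R2 ← R2 − (1/3)·R1: [0, 1, 5/3, -5/3, 1, -8/3]
R3 ← R3 + (1/3)·R1: [0, 2, 16/3, 20/3, 0, -28/3]
R5 ← R5 + (2/9)·R1: [0, -8/3, -58/9, -50/9, -2/3, 100/9]
R6 ← R6 − (7/9)·R1: [0, 4/3, -13/9, -32/9, -2/3, -17/9]
R3 ← R3 − (2)·R2: [0, 0, 2, 10, -2, -4]
R4 ← R4 + (7)·R2: [0, 0, 38/3, -23/3, 1, -35/3]
R5 ← R5 + (8/3)·R2: [0, 0, -2, -10, 2, 4]
R6 ← R6 − (4/3)·R2: [0, 0, -11/3, -4/3, -2, 5/3]
R4 ← R4 − (19/3)·R3: [0, 0, 0, -71, 41/3, 41/3]
R5 ← R5 + R3: [0, 0, 0, 0, 0, 0]
R6 ← R6 + (11/6)·R3: [0, 0, 0, 17, -17/3, -17/3]
R6 ← R6 + (17/71)·R4: [0, 0, 0, 0, -170/71, -170/71]
Swap R5 ↔ R6
The echelon form has 5 nonzero rows, and every pivot lies in the first 5 columns, so rank(A) = rank([A|b]) = 5.
The system is consistent.
rank = 5 = number of unknowns, so the solution is unique.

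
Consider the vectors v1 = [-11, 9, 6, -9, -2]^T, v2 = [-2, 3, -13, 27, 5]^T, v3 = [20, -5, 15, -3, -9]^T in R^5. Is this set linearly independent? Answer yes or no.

Form the matrix with these vectors as rows and row reduce.
R2 ← R2 − (2/11)·R1: [0, 15/11, -155/11, 315/11, 59/11]
R3 ← R3 + (20/11)·R1: [0, 125/11, 285/11, -213/11, -139/11]
R3 ← R3 − (25/3)·R2: [0, 0, 430/3, -258, -172/3]
3 nonzero rows, so the 3 vectors span a space of dimension 3.
Since 3 = 3, the vectors are linearly independent.

yes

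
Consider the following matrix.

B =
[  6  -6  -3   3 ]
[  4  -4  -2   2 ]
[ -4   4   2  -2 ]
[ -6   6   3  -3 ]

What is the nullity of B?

Row reduce to echelon form.
R2 ← R2 − (2/3)·R1: [0, 0, 0, 0]
R3 ← R3 + (2/3)·R1: [0, 0, 0, 0]
R4 ← R4 + R1: [0, 0, 0, 0]
1 nonzero row, so rank(B) = 1.
B has 4 columns; by rank–nullity, nullity = 4 − 1 = 3.

3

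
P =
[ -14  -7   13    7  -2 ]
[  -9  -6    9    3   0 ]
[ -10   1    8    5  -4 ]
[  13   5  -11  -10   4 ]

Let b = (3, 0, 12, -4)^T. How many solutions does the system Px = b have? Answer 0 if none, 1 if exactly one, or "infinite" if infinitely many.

Row reduce the augmented matrix [P | b].
R2 ← R2 − (9/14)·R1: [0, -3/2, 9/14, -3/2, 9/7, -27/14]
R3 ← R3 − (5/7)·R1: [0, 6, -9/7, 0, -18/7, 69/7]
R4 ← R4 + (13/14)·R1: [0, -3/2, 15/14, -7/2, 15/7, -17/14]
R3 ← R3 + (4)·R2: [0, 0, 9/7, -6, 18/7, 15/7]
R4 ← R4 − R2: [0, 0, 3/7, -2, 6/7, 5/7]
R4 ← R4 − (1/3)·R3: [0, 0, 0, 0, 0, 0]
The echelon form has 3 nonzero rows, and every pivot lies in the first 5 columns, so rank(P) = rank([P|b]) = 3.
The system is consistent.
rank = 3 < 5 unknowns, so there are infinitely many solutions.

infinite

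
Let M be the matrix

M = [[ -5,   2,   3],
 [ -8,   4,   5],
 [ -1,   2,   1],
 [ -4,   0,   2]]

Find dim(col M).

Row reduce to echelon form.
R2 ← R2 − (8/5)·R1: [0, 4/5, 1/5]
R3 ← R3 − (1/5)·R1: [0, 8/5, 2/5]
R4 ← R4 − (4/5)·R1: [0, -8/5, -2/5]
R3 ← R3 − (2)·R2: [0, 0, 0]
R4 ← R4 + (2)·R2: [0, 0, 0]
Echelon form has 2 nonzero rows, so rank(M) = 2.
The column space has dimension equal to the rank: 2.

2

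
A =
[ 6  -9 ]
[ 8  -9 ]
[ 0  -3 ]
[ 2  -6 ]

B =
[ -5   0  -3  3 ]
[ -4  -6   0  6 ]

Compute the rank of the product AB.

2

First compute AB:
[[  6,  54, -18, -36],
 [ -4,  54, -24, -30],
 [ 12,  18,   0, -18],
 [ 14,  36,  -6, -30]]
Now row reduce the product.
R2 ← R2 + (2/3)·R1: [0, 90, -36, -54]
R3 ← R3 − (2)·R1: [0, -90, 36, 54]
R4 ← R4 − (7/3)·R1: [0, -90, 36, 54]
R3 ← R3 + R2: [0, 0, 0, 0]
R4 ← R4 + R2: [0, 0, 0, 0]
2 nonzero rows, so rank(AB) = 2.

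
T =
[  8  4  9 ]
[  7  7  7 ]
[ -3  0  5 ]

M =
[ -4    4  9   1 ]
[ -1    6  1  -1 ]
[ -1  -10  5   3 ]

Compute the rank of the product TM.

2

First compute TM:
[[-45, -34, 121,  31],
 [-42,   0, 105,  21],
 [  7, -62,  -2,  12]]
Now row reduce the product.
R2 ← R2 − (14/15)·R1: [0, 476/15, -119/15, -119/15]
R3 ← R3 + (7/45)·R1: [0, -3028/45, 757/45, 757/45]
R3 ← R3 + (757/357)·R2: [0, 0, 0, 0]
2 nonzero rows, so rank(TM) = 2.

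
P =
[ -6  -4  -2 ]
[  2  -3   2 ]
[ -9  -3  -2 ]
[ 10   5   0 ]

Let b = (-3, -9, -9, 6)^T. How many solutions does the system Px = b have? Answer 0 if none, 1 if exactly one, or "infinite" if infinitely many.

0

Row reduce the augmented matrix [P | b].
R2 ← R2 + (1/3)·R1: [0, -13/3, 4/3, -10]
R3 ← R3 − (3/2)·R1: [0, 3, 1, -9/2]
R4 ← R4 + (5/3)·R1: [0, -5/3, -10/3, 1]
R3 ← R3 + (9/13)·R2: [0, 0, 25/13, -297/26]
R4 ← R4 − (5/13)·R2: [0, 0, -50/13, 63/13]
R4 ← R4 + (2)·R3: [0, 0, 0, -18]
The echelon form has 4 nonzero rows; the last pivot sits in the augmented column, so rank(P) = 3 but rank([P|b]) = 4.
Since the ranks differ, the system is inconsistent.
It has no solutions.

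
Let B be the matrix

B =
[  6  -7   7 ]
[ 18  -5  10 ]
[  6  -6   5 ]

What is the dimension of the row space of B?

Row reduce to echelon form.
R2 ← R2 − (3)·R1: [0, 16, -11]
R3 ← R3 − R1: [0, 1, -2]
R3 ← R3 − (1/16)·R2: [0, 0, -21/16]
Echelon form has 3 nonzero rows, so rank(B) = 3.
The row space has dimension equal to the rank: 3.

3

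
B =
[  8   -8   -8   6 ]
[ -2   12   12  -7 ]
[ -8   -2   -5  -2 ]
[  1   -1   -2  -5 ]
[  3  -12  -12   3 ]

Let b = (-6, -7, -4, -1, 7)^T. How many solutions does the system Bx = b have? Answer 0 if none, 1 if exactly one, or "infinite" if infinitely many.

Row reduce the augmented matrix [B | b].
R2 ← R2 + (1/4)·R1: [0, 10, 10, -11/2, -17/2]
R3 ← R3 + R1: [0, -10, -13, 4, -10]
R4 ← R4 − (1/8)·R1: [0, 0, -1, -23/4, -1/4]
R5 ← R5 − (3/8)·R1: [0, -9, -9, 3/4, 37/4]
R3 ← R3 + R2: [0, 0, -3, -3/2, -37/2]
R5 ← R5 + (9/10)·R2: [0, 0, 0, -21/5, 8/5]
R4 ← R4 − (1/3)·R3: [0, 0, 0, -21/4, 71/12]
R5 ← R5 − (4/5)·R4: [0, 0, 0, 0, -47/15]
The echelon form has 5 nonzero rows; the last pivot sits in the augmented column, so rank(B) = 4 but rank([B|b]) = 5.
Since the ranks differ, the system is inconsistent.
It has no solutions.

0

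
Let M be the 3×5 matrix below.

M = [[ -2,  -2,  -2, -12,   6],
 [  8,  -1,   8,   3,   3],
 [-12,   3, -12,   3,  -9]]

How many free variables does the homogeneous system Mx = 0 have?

Row reduce to echelon form.
R2 ← R2 + (4)·R1: [0, -9, 0, -45, 27]
R3 ← R3 − (6)·R1: [0, 15, 0, 75, -45]
R3 ← R3 + (5/3)·R2: [0, 0, 0, 0, 0]
2 nonzero rows, so rank(M) = 2.
M has 5 columns; by rank–nullity, nullity = 5 − 2 = 3.

3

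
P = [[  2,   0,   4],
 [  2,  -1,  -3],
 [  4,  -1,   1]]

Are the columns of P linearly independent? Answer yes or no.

no

Row reduce P to echelon form.
R2 ← R2 − R1: [0, -1, -7]
R3 ← R3 − (2)·R1: [0, -1, -7]
R3 ← R3 − R2: [0, 0, 0]
2 pivots among 3 columns.
Only 2 < 3 pivot columns, so the columns are linearly dependent.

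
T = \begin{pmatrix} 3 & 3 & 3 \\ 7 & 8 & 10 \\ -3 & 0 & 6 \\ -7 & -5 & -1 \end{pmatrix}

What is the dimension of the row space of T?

Row reduce to echelon form.
R2 ← R2 − (7/3)·R1: [0, 1, 3]
R3 ← R3 + R1: [0, 3, 9]
R4 ← R4 + (7/3)·R1: [0, 2, 6]
R3 ← R3 − (3)·R2: [0, 0, 0]
R4 ← R4 − (2)·R2: [0, 0, 0]
Echelon form has 2 nonzero rows, so rank(T) = 2.
The row space has dimension equal to the rank: 2.

2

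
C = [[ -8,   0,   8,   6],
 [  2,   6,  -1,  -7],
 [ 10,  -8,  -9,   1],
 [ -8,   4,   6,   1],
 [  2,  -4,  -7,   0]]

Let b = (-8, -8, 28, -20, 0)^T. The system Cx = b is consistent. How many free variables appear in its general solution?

Row reduce the augmented matrix [C | b].
R2 ← R2 + (1/4)·R1: [0, 6, 1, -11/2, -10]
R3 ← R3 + (5/4)·R1: [0, -8, 1, 17/2, 18]
R4 ← R4 − R1: [0, 4, -2, -5, -12]
R5 ← R5 + (1/4)·R1: [0, -4, -5, 3/2, -2]
R3 ← R3 + (4/3)·R2: [0, 0, 7/3, 7/6, 14/3]
R4 ← R4 − (2/3)·R2: [0, 0, -8/3, -4/3, -16/3]
R5 ← R5 + (2/3)·R2: [0, 0, -13/3, -13/6, -26/3]
R4 ← R4 + (8/7)·R3: [0, 0, 0, 0, 0]
R5 ← R5 + (13/7)·R3: [0, 0, 0, 0, 0]
The echelon form has 3 nonzero rows, and every pivot lies in the first 4 columns, so rank(C) = rank([C|b]) = 3.
The system is consistent.
Free variables = (unknowns) − (rank) = 4 − 3 = 1.

1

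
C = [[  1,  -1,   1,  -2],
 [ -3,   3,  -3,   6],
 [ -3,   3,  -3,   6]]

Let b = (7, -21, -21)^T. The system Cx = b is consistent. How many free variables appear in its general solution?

3

Row reduce the augmented matrix [C | b].
R2 ← R2 + (3)·R1: [0, 0, 0, 0, 0]
R3 ← R3 + (3)·R1: [0, 0, 0, 0, 0]
The echelon form has 1 nonzero rows, and every pivot lies in the first 4 columns, so rank(C) = rank([C|b]) = 1.
The system is consistent.
Free variables = (unknowns) − (rank) = 4 − 1 = 3.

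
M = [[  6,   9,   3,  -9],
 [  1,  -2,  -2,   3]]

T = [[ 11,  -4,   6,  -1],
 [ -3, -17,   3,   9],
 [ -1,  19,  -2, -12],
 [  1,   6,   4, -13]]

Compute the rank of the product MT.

2

First compute MT:
[[ 27, -174,  21, 156],
 [ 22,  10,  16, -34]]
Now row reduce the product.
R2 ← R2 − (22/27)·R1: [0, 1366/9, -10/9, -1450/9]
2 nonzero rows, so rank(MT) = 2.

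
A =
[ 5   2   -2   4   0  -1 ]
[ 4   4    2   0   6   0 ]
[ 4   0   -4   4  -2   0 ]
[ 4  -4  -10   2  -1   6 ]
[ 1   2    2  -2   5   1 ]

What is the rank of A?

Row reduce to echelon form.
R2 ← R2 − (4/5)·R1: [0, 12/5, 18/5, -16/5, 6, 4/5]
R3 ← R3 − (4/5)·R1: [0, -8/5, -12/5, 4/5, -2, 4/5]
R4 ← R4 − (4/5)·R1: [0, -28/5, -42/5, -6/5, -1, 34/5]
R5 ← R5 − (1/5)·R1: [0, 8/5, 12/5, -14/5, 5, 6/5]
R3 ← R3 + (2/3)·R2: [0, 0, 0, -4/3, 2, 4/3]
R4 ← R4 + (7/3)·R2: [0, 0, 0, -26/3, 13, 26/3]
R5 ← R5 − (2/3)·R2: [0, 0, 0, -2/3, 1, 2/3]
R4 ← R4 − (13/2)·R3: [0, 0, 0, 0, 0, 0]
R5 ← R5 − (1/2)·R3: [0, 0, 0, 0, 0, 0]
Echelon form has 3 nonzero rows, so rank(A) = 3.

3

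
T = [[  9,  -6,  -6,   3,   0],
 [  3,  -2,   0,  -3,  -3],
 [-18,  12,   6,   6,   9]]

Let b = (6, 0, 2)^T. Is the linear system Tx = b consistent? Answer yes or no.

Row reduce the augmented matrix [T | b].
R2 ← R2 − (1/3)·R1: [0, 0, 2, -4, -3, -2]
R3 ← R3 + (2)·R1: [0, 0, -6, 12, 9, 14]
R3 ← R3 + (3)·R2: [0, 0, 0, 0, 0, 8]
The echelon form has 3 nonzero rows; the last pivot sits in the augmented column, so rank(T) = 2 but rank([T|b]) = 3.
Since the ranks differ, the system is inconsistent.

no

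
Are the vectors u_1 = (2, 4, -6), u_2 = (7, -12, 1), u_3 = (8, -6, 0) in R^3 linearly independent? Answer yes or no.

yes

Form the matrix with these vectors as rows and row reduce.
R2 ← R2 − (7/2)·R1: [0, -26, 22]
R3 ← R3 − (4)·R1: [0, -22, 24]
R3 ← R3 − (11/13)·R2: [0, 0, 70/13]
3 nonzero rows, so the 3 vectors span a space of dimension 3.
Since 3 = 3, the vectors are linearly independent.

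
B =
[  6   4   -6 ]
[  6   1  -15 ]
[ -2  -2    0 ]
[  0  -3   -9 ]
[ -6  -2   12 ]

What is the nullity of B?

Row reduce to echelon form.
R2 ← R2 − R1: [0, -3, -9]
R3 ← R3 + (1/3)·R1: [0, -2/3, -2]
R5 ← R5 + R1: [0, 2, 6]
R3 ← R3 − (2/9)·R2: [0, 0, 0]
R4 ← R4 − R2: [0, 0, 0]
R5 ← R5 + (2/3)·R2: [0, 0, 0]
2 nonzero rows, so rank(B) = 2.
B has 3 columns; by rank–nullity, nullity = 3 − 2 = 1.

1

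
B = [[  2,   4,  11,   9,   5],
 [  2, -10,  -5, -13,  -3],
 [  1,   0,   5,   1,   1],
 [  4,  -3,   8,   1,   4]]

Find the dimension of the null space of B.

2

Row reduce to echelon form.
R2 ← R2 − R1: [0, -14, -16, -22, -8]
R3 ← R3 − (1/2)·R1: [0, -2, -1/2, -7/2, -3/2]
R4 ← R4 − (2)·R1: [0, -11, -14, -17, -6]
R3 ← R3 − (1/7)·R2: [0, 0, 25/14, -5/14, -5/14]
R4 ← R4 − (11/14)·R2: [0, 0, -10/7, 2/7, 2/7]
R4 ← R4 + (4/5)·R3: [0, 0, 0, 0, 0]
3 nonzero rows, so rank(B) = 3.
B has 5 columns; by rank–nullity, nullity = 5 − 3 = 2.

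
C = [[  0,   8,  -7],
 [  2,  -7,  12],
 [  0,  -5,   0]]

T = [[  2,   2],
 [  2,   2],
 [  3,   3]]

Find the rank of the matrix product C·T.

First compute CT:
[[ -5,  -5],
 [ 26,  26],
 [-10, -10]]
Now row reduce the product.
R2 ← R2 + (26/5)·R1: [0, 0]
R3 ← R3 − (2)·R1: [0, 0]
1 nonzero row, so rank(CT) = 1.

1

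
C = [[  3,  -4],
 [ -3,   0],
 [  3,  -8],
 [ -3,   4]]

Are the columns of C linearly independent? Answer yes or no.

yes

Row reduce C to echelon form.
R2 ← R2 + R1: [0, -4]
R3 ← R3 − R1: [0, -4]
R4 ← R4 + R1: [0, 0]
R3 ← R3 − R2: [0, 0]
2 pivots among 2 columns.
Every column is a pivot column, so the columns are linearly independent.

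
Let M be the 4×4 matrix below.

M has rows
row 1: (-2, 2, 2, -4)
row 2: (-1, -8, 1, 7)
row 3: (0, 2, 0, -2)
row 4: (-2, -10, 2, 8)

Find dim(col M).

2

Row reduce to echelon form.
R2 ← R2 − (1/2)·R1: [0, -9, 0, 9]
R4 ← R4 − R1: [0, -12, 0, 12]
R3 ← R3 + (2/9)·R2: [0, 0, 0, 0]
R4 ← R4 − (4/3)·R2: [0, 0, 0, 0]
Echelon form has 2 nonzero rows, so rank(M) = 2.
The column space has dimension equal to the rank: 2.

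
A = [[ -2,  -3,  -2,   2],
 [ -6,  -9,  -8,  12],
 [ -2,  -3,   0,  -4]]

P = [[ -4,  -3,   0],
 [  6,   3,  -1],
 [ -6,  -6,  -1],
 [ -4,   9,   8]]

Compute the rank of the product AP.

2

First compute AP:
[[ -6,  27,  21],
 [-30, 147, 113],
 [  6, -39, -29]]
Now row reduce the product.
R2 ← R2 − (5)·R1: [0, 12, 8]
R3 ← R3 + R1: [0, -12, -8]
R3 ← R3 + R2: [0, 0, 0]
2 nonzero rows, so rank(AP) = 2.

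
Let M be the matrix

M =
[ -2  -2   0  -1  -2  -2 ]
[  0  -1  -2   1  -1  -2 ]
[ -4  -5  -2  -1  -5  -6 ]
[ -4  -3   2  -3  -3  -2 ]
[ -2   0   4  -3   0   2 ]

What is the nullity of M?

Row reduce to echelon form.
R3 ← R3 − (2)·R1: [0, -1, -2, 1, -1, -2]
R4 ← R4 − (2)·R1: [0, 1, 2, -1, 1, 2]
R5 ← R5 − R1: [0, 2, 4, -2, 2, 4]
R3 ← R3 − R2: [0, 0, 0, 0, 0, 0]
R4 ← R4 + R2: [0, 0, 0, 0, 0, 0]
R5 ← R5 + (2)·R2: [0, 0, 0, 0, 0, 0]
2 nonzero rows, so rank(M) = 2.
M has 6 columns; by rank–nullity, nullity = 6 − 2 = 4.

4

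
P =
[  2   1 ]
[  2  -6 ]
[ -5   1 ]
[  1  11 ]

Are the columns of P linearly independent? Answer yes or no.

yes

Row reduce P to echelon form.
R2 ← R2 − R1: [0, -7]
R3 ← R3 + (5/2)·R1: [0, 7/2]
R4 ← R4 − (1/2)·R1: [0, 21/2]
R3 ← R3 + (1/2)·R2: [0, 0]
R4 ← R4 + (3/2)·R2: [0, 0]
2 pivots among 2 columns.
Every column is a pivot column, so the columns are linearly independent.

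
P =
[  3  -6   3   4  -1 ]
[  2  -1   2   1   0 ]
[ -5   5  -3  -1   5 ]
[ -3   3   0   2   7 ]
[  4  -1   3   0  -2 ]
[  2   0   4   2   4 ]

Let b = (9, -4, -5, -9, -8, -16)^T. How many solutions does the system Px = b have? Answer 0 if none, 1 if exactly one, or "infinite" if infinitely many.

Row reduce the augmented matrix [P | b].
R2 ← R2 − (2/3)·R1: [0, 3, 0, -5/3, 2/3, -10]
R3 ← R3 + (5/3)·R1: [0, -5, 2, 17/3, 10/3, 10]
R4 ← R4 + R1: [0, -3, 3, 6, 6, 0]
R5 ← R5 − (4/3)·R1: [0, 7, -1, -16/3, -2/3, -20]
R6 ← R6 − (2/3)·R1: [0, 4, 2, -2/3, 14/3, -22]
R3 ← R3 + (5/3)·R2: [0, 0, 2, 26/9, 40/9, -20/3]
R4 ← R4 + R2: [0, 0, 3, 13/3, 20/3, -10]
R5 ← R5 − (7/3)·R2: [0, 0, -1, -13/9, -20/9, 10/3]
R6 ← R6 − (4/3)·R2: [0, 0, 2, 14/9, 34/9, -26/3]
R4 ← R4 − (3/2)·R3: [0, 0, 0, 0, 0, 0]
R5 ← R5 + (1/2)·R3: [0, 0, 0, 0, 0, 0]
R6 ← R6 − R3: [0, 0, 0, -4/3, -2/3, -2]
Swap R4 ↔ R6
The echelon form has 4 nonzero rows, and every pivot lies in the first 5 columns, so rank(P) = rank([P|b]) = 4.
The system is consistent.
rank = 4 < 5 unknowns, so there are infinitely many solutions.

infinite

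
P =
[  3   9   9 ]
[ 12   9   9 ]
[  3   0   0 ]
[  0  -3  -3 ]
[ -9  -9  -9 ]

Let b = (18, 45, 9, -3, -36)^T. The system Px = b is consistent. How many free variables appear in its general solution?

Row reduce the augmented matrix [P | b].
R2 ← R2 − (4)·R1: [0, -27, -27, -27]
R3 ← R3 − R1: [0, -9, -9, -9]
R5 ← R5 + (3)·R1: [0, 18, 18, 18]
R3 ← R3 − (1/3)·R2: [0, 0, 0, 0]
R4 ← R4 − (1/9)·R2: [0, 0, 0, 0]
R5 ← R5 + (2/3)·R2: [0, 0, 0, 0]
The echelon form has 2 nonzero rows, and every pivot lies in the first 3 columns, so rank(P) = rank([P|b]) = 2.
The system is consistent.
Free variables = (unknowns) − (rank) = 3 − 2 = 1.

1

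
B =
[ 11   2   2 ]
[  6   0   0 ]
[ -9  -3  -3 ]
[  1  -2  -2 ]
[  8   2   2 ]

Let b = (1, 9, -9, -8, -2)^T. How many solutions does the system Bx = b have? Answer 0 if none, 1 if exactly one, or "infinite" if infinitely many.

Row reduce the augmented matrix [B | b].
R2 ← R2 − (6/11)·R1: [0, -12/11, -12/11, 93/11]
R3 ← R3 + (9/11)·R1: [0, -15/11, -15/11, -90/11]
R4 ← R4 − (1/11)·R1: [0, -24/11, -24/11, -89/11]
R5 ← R5 − (8/11)·R1: [0, 6/11, 6/11, -30/11]
R3 ← R3 − (5/4)·R2: [0, 0, 0, -75/4]
R4 ← R4 − (2)·R2: [0, 0, 0, -25]
R5 ← R5 + (1/2)·R2: [0, 0, 0, 3/2]
R4 ← R4 − (4/3)·R3: [0, 0, 0, 0]
R5 ← R5 + (2/25)·R3: [0, 0, 0, 0]
The echelon form has 3 nonzero rows; the last pivot sits in the augmented column, so rank(B) = 2 but rank([B|b]) = 3.
Since the ranks differ, the system is inconsistent.
It has no solutions.

0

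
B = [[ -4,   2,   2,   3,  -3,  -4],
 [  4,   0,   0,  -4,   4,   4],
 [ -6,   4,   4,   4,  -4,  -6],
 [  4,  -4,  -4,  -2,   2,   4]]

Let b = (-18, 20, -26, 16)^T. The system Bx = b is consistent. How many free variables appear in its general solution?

4

Row reduce the augmented matrix [B | b].
R2 ← R2 + R1: [0, 2, 2, -1, 1, 0, 2]
R3 ← R3 − (3/2)·R1: [0, 1, 1, -1/2, 1/2, 0, 1]
R4 ← R4 + R1: [0, -2, -2, 1, -1, 0, -2]
R3 ← R3 − (1/2)·R2: [0, 0, 0, 0, 0, 0, 0]
R4 ← R4 + R2: [0, 0, 0, 0, 0, 0, 0]
The echelon form has 2 nonzero rows, and every pivot lies in the first 6 columns, so rank(B) = rank([B|b]) = 2.
The system is consistent.
Free variables = (unknowns) − (rank) = 6 − 2 = 4.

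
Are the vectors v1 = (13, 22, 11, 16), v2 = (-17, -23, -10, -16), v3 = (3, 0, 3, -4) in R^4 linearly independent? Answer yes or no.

Form the matrix with these vectors as rows and row reduce.
R2 ← R2 + (17/13)·R1: [0, 75/13, 57/13, 64/13]
R3 ← R3 − (3/13)·R1: [0, -66/13, 6/13, -100/13]
R3 ← R3 + (22/25)·R2: [0, 0, 108/25, -84/25]
3 nonzero rows, so the 3 vectors span a space of dimension 3.
Since 3 = 3, the vectors are linearly independent.

yes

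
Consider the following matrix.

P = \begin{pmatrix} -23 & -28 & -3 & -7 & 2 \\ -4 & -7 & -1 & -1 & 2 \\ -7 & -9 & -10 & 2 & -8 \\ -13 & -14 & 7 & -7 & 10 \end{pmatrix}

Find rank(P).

Row reduce to echelon form.
R2 ← R2 − (4/23)·R1: [0, -49/23, -11/23, 5/23, 38/23]
R3 ← R3 − (7/23)·R1: [0, -11/23, -209/23, 95/23, -198/23]
R4 ← R4 − (13/23)·R1: [0, 42/23, 200/23, -70/23, 204/23]
R3 ← R3 − (11/49)·R2: [0, 0, -440/49, 200/49, -440/49]
R4 ← R4 + (6/7)·R2: [0, 0, 58/7, -20/7, 72/7]
R4 ← R4 + (203/220)·R3: [0, 0, 0, 10/11, 2]
Echelon form has 4 nonzero rows, so rank(P) = 4.

4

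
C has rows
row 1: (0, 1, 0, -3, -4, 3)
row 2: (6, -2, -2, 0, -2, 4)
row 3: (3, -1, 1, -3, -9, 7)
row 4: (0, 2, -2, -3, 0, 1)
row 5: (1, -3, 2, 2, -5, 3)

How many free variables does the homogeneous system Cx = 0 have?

Row reduce to echelon form.
Swap R1 ↔ R2
R3 ← R3 − (1/2)·R1: [0, 0, 2, -3, -8, 5]
R5 ← R5 − (1/6)·R1: [0, -8/3, 7/3, 2, -14/3, 7/3]
R4 ← R4 − (2)·R2: [0, 0, -2, 3, 8, -5]
R5 ← R5 + (8/3)·R2: [0, 0, 7/3, -6, -46/3, 31/3]
R4 ← R4 + R3: [0, 0, 0, 0, 0, 0]
R5 ← R5 − (7/6)·R3: [0, 0, 0, -5/2, -6, 9/2]
Swap R4 ↔ R5
4 nonzero rows, so rank(C) = 4.
C has 6 columns; by rank–nullity, nullity = 6 − 4 = 2.

2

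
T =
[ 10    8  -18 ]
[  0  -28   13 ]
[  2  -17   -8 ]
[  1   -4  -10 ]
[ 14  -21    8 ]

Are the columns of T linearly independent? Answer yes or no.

Row reduce T to echelon form.
R3 ← R3 − (1/5)·R1: [0, -93/5, -22/5]
R4 ← R4 − (1/10)·R1: [0, -24/5, -41/5]
R5 ← R5 − (7/5)·R1: [0, -161/5, 166/5]
R3 ← R3 − (93/140)·R2: [0, 0, -365/28]
R4 ← R4 − (6/35)·R2: [0, 0, -73/7]
R5 ← R5 − (23/20)·R2: [0, 0, 73/4]
R4 ← R4 − (4/5)·R3: [0, 0, 0]
R5 ← R5 + (7/5)·R3: [0, 0, 0]
3 pivots among 3 columns.
Every column is a pivot column, so the columns are linearly independent.

yes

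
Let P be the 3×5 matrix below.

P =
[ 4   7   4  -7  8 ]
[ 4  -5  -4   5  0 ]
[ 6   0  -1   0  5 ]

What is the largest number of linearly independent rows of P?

2

Row reduce to echelon form.
R2 ← R2 − R1: [0, -12, -8, 12, -8]
R3 ← R3 − (3/2)·R1: [0, -21/2, -7, 21/2, -7]
R3 ← R3 − (7/8)·R2: [0, 0, 0, 0, 0]
Echelon form has 2 nonzero rows, so rank(P) = 2.
The rank gives the maximum number of linearly independent rows: 2.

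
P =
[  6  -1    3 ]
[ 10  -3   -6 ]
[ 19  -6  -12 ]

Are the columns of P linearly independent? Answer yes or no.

Row reduce P to echelon form.
R2 ← R2 − (5/3)·R1: [0, -4/3, -11]
R3 ← R3 − (19/6)·R1: [0, -17/6, -43/2]
R3 ← R3 − (17/8)·R2: [0, 0, 15/8]
3 pivots among 3 columns.
Every column is a pivot column, so the columns are linearly independent.

yes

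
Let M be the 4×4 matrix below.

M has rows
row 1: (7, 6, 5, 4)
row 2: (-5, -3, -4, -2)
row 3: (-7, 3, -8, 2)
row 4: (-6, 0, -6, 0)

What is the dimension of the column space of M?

Row reduce to echelon form.
R2 ← R2 + (5/7)·R1: [0, 9/7, -3/7, 6/7]
R3 ← R3 + R1: [0, 9, -3, 6]
R4 ← R4 + (6/7)·R1: [0, 36/7, -12/7, 24/7]
R3 ← R3 − (7)·R2: [0, 0, 0, 0]
R4 ← R4 − (4)·R2: [0, 0, 0, 0]
Echelon form has 2 nonzero rows, so rank(M) = 2.
The column space has dimension equal to the rank: 2.

2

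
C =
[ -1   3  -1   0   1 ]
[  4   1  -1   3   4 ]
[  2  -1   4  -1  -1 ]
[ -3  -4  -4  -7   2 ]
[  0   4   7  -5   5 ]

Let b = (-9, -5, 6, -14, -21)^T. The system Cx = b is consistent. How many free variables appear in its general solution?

Row reduce the augmented matrix [C | b].
R2 ← R2 + (4)·R1: [0, 13, -5, 3, 8, -41]
R3 ← R3 + (2)·R1: [0, 5, 2, -1, 1, -12]
R4 ← R4 − (3)·R1: [0, -13, -1, -7, -1, 13]
R3 ← R3 − (5/13)·R2: [0, 0, 51/13, -28/13, -27/13, 49/13]
R4 ← R4 + R2: [0, 0, -6, -4, 7, -28]
R5 ← R5 − (4/13)·R2: [0, 0, 111/13, -77/13, 33/13, -109/13]
R4 ← R4 + (26/17)·R3: [0, 0, 0, -124/17, 65/17, -378/17]
R5 ← R5 − (37/17)·R3: [0, 0, 0, -21/17, 120/17, -282/17]
R5 ← R5 − (21/124)·R4: [0, 0, 0, 0, 795/124, -795/62]
The echelon form has 5 nonzero rows, and every pivot lies in the first 5 columns, so rank(C) = rank([C|b]) = 5.
The system is consistent.
Free variables = (unknowns) − (rank) = 5 − 5 = 0.

0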